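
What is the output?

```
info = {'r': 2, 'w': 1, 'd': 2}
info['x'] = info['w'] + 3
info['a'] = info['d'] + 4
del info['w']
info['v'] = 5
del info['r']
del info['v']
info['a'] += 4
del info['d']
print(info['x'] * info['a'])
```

40

info['x'] = info['w']+3 = 4 → {'r': 2, 'w': 1, 'd': 2, 'x': 4}
info['a'] = info['d']+4 = 6 → {'r': 2, 'w': 1, 'd': 2, 'x': 4, 'a': 6}
del 'w' → {'r': 2, 'd': 2, 'x': 4, 'a': 6}
info['v'] = 5 → {'r': 2, 'd': 2, 'x': 4, 'a': 6, 'v': 5}
del 'r' → {'d': 2, 'x': 4, 'a': 6, 'v': 5}
del 'v' → {'d': 2, 'x': 4, 'a': 6}
info['a'] = 6+4 = 10 → {'d': 2, 'x': 4, 'a': 10}
del 'd' → {'x': 4, 'a': 10}
info['x']*info['a'] = 4*10 = 40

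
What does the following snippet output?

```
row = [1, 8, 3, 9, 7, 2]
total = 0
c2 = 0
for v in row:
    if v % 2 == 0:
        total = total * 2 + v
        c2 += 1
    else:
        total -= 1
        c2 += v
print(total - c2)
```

-14

v=1: not even, total = 0-1 = -1; c2=1
v=8: even, total = (-1)*2+8 = 6; c2=2
v=3: not even, total = 6-1 = 5; c2=5
v=9: not even, total = 5-1 = 4; c2=14
v=7: not even, total = 4-1 = 3; c2=21
v=2: even, total = 3*2+2 = 8; c2=22
total-c2 = 8-22 = -14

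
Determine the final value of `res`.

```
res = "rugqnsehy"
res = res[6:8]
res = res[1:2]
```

slice [6:8] → 'eh'
slice [1:2] → 'h'

'h'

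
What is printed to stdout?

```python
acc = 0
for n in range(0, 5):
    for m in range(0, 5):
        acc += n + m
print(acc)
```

100

n=0,m=0: acc = 0+0 = 0
n=0,m=1: acc = 0+1 = 1
n=0,m=2: acc = 1+2 = 3
n=0,m=3: acc = 3+3 = 6
n=0,m=4: acc = 6+4 = 10
n=1,m=0: acc = 10+1 = 11
n=1,m=1: acc = 11+2 = 13
n=1,m=2: acc = 13+3 = 16
n=1,m=3: acc = 16+4 = 20
n=1,m=4: acc = 20+5 = 25
n=2,m=0: acc = 25+2 = 27
n=2,m=1: acc = 27+3 = 30
n=2,m=2: acc = 30+4 = 34
n=2,m=3: acc = 34+5 = 39
n=2,m=4: acc = 39+6 = 45
n=3,m=0: acc = 45+3 = 48
n=3,m=1: acc = 48+4 = 52
n=3,m=2: acc = 52+5 = 57
n=3,m=3: acc = 57+6 = 63
n=3,m=4: acc = 63+7 = 70
n=4,m=0: acc = 70+4 = 74
n=4,m=1: acc = 74+5 = 79
n=4,m=2: acc = 79+6 = 85
n=4,m=3: acc = 85+7 = 92
n=4,m=4: acc = 92+8 = 100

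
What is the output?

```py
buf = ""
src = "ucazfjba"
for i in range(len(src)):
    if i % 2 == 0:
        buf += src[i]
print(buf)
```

uafb

i=0: add 'u' → 'u'
i=1: skip
i=2: add 'a' → 'ua'
i=3: skip
i=4: add 'f' → 'uaf'
i=5: skip
i=6: add 'b' → 'uafb'
i=7: skip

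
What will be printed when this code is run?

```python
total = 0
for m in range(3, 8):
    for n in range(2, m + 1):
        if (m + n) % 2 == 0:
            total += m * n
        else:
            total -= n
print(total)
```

m=3,n=2: odd sum, total = 0-2 = -2
m=3,n=3: even sum, total = (-2)+9 = 7
m=4,n=2: even sum, total = 7+8 = 15
m=4,n=3: odd sum, total = 15-3 = 12
m=4,n=4: even sum, total = 12+16 = 28
m=5,n=2: odd sum, total = 28-2 = 26
m=5,n=3: even sum, total = 26+15 = 41
m=5,n=4: odd sum, total = 41-4 = 37
m=5,n=5: even sum, total = 37+25 = 62
m=6,n=2: even sum, total = 62+12 = 74
m=6,n=3: odd sum, total = 74-3 = 71
m=6,n=4: even sum, total = 71+24 = 95
m=6,n=5: odd sum, total = 95-5 = 90
m=6,n=6: even sum, total = 90+36 = 126
m=7,n=2: odd sum, total = 126-2 = 124
m=7,n=3: even sum, total = 124+21 = 145
m=7,n=4: odd sum, total = 145-4 = 141
m=7,n=5: even sum, total = 141+35 = 176
m=7,n=6: odd sum, total = 176-6 = 170
m=7,n=7: even sum, total = 170+49 = 219

219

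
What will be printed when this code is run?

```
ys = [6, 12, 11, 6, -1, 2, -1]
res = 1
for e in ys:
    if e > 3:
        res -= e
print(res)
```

e=6: >3, res = 1-6 = -5
e=12: >3, res = (-5)-12 = -17
e=11: >3, res = (-17)-11 = -28
e=6: >3, res = (-28)-6 = -34
e=-1: not >3
e=2: not >3
e=-1: not >3

-34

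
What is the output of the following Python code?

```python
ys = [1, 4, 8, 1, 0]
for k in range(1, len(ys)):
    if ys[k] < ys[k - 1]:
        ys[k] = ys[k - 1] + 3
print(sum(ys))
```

k=1: 4>=1, unchanged → [1, 4, 8, 1, 0]
k=2: 8>=4, unchanged → [1, 4, 8, 1, 0]
k=3: 1<8, ys[3] = 8+3 = 11 → [1, 4, 8, 11, 0]
k=4: 0<11, ys[4] = 11+3 = 14 → [1, 4, 8, 11, 14]
sum = 38

38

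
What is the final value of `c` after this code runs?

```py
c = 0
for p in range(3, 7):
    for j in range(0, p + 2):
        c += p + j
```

p=3,j=0: c = 0+3 = 3
p=3,j=1: c = 3+4 = 7
p=3,j=2: c = 7+5 = 12
p=3,j=3: c = 12+6 = 18
p=3,j=4: c = 18+7 = 25
p=4,j=0: c = 25+4 = 29
p=4,j=1: c = 29+5 = 34
p=4,j=2: c = 34+6 = 40
p=4,j=3: c = 40+7 = 47
p=4,j=4: c = 47+8 = 55
p=4,j=5: c = 55+9 = 64
p=5,j=0: c = 64+5 = 69
p=5,j=1: c = 69+6 = 75
p=5,j=2: c = 75+7 = 82
p=5,j=3: c = 82+8 = 90
p=5,j=4: c = 90+9 = 99
p=5,j=5: c = 99+10 = 109
p=5,j=6: c = 109+11 = 120
p=6,j=0: c = 120+6 = 126
p=6,j=1: c = 126+7 = 133
p=6,j=2: c = 133+8 = 141
p=6,j=3: c = 141+9 = 150
p=6,j=4: c = 150+10 = 160
p=6,j=5: c = 160+11 = 171
p=6,j=6: c = 171+12 = 183
p=6,j=7: c = 183+13 = 196

196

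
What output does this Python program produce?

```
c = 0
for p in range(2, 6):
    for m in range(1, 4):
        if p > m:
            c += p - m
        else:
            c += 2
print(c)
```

25

p=2,m=1: 2>1, c = 0+1 = 1
p=2,m=2: not 2>2, c = 1+2 = 3
p=2,m=3: not 2>3, c = 3+2 = 5
p=3,m=1: 3>1, c = 5+2 = 7
p=3,m=2: 3>2, c = 7+1 = 8
p=3,m=3: not 3>3, c = 8+2 = 10
p=4,m=1: 4>1, c = 10+3 = 13
p=4,m=2: 4>2, c = 13+2 = 15
p=4,m=3: 4>3, c = 15+1 = 16
p=5,m=1: 5>1, c = 16+4 = 20
p=5,m=2: 5>2, c = 20+3 = 23
p=5,m=3: 5>3, c = 23+2 = 25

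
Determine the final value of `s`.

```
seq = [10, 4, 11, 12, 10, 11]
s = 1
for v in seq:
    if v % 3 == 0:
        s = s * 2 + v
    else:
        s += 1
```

v=10: not %3==0, s = 1+1 = 2
v=4: not %3==0, s = 2+1 = 3
v=11: not %3==0, s = 3+1 = 4
v=12: %3==0, s = 4*2+12 = 20
v=10: not %3==0, s = 20+1 = 21
v=11: not %3==0, s = 21+1 = 22

22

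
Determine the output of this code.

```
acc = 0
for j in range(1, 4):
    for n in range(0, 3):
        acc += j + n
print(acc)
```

j=1,n=0: acc = 0+1 = 1
j=1,n=1: acc = 1+2 = 3
j=1,n=2: acc = 3+3 = 6
j=2,n=0: acc = 6+2 = 8
j=2,n=1: acc = 8+3 = 11
j=2,n=2: acc = 11+4 = 15
j=3,n=0: acc = 15+3 = 18
j=3,n=1: acc = 18+4 = 22
j=3,n=2: acc = 22+5 = 27

27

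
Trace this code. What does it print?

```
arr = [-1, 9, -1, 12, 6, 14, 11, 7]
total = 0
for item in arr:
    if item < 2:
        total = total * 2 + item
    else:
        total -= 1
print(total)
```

item=-1: <2, total = 0*2+(-1) = -1
item=9: not <2, total = (-1)-1 = -2
item=-1: <2, total = (-2)*2+(-1) = -5
item=12: not <2, total = (-5)-1 = -6
item=6: not <2, total = (-6)-1 = -7
item=14: not <2, total = (-7)-1 = -8
item=11: not <2, total = (-8)-1 = -9
item=7: not <2, total = (-9)-1 = -10

-10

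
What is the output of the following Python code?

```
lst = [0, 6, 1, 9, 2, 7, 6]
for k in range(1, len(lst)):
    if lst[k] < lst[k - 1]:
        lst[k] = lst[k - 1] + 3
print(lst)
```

[0, 6, 9, 9, 12, 15, 18]

k=1: 6>=0, unchanged → [0, 6, 1, 9, 2, 7, 6]
k=2: 1<6, lst[2] = 6+3 = 9 → [0, 6, 9, 9, 2, 7, 6]
k=3: 9>=9, unchanged → [0, 6, 9, 9, 2, 7, 6]
k=4: 2<9, lst[4] = 9+3 = 12 → [0, 6, 9, 9, 12, 7, 6]
k=5: 7<12, lst[5] = 12+3 = 15 → [0, 6, 9, 9, 12, 15, 6]
k=6: 6<15, lst[6] = 15+3 = 18 → [0, 6, 9, 9, 12, 15, 18]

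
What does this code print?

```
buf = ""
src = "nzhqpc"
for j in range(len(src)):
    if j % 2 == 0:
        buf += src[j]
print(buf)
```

j=0: add 'n' → 'n'
j=1: skip
j=2: add 'h' → 'nh'
j=3: skip
j=4: add 'p' → 'nhp'
j=5: skip

nhp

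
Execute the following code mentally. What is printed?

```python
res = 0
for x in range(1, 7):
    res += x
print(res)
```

21

x=1: res = 0+1 = 1
x=2: res = 1+2 = 3
x=3: res = 3+3 = 6
x=4: res = 6+4 = 10
x=5: res = 10+5 = 15
x=6: res = 15+6 = 21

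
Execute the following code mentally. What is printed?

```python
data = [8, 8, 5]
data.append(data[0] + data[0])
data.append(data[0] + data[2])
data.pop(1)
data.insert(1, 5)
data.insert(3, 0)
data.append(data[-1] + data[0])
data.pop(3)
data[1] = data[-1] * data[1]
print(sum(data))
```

168

append data[0]+data[0] = 8+8 = 16 → [8, 8, 5, 16]
append data[0]+data[2] = 8+5 = 13 → [8, 8, 5, 16, 13]
pop(1) removes 8 → [8, 5, 16, 13]
insert 5 at 1 → [8, 5, 5, 16, 13]
insert 0 at 3 → [8, 5, 5, 0, 16, 13]
append data[-1]+data[0] = 13+8 = 21 → [8, 5, 5, 0, 16, 13, 21]
pop(3) removes 0 → [8, 5, 5, 16, 13, 21]
data[1] = data[-1]*data[1] = 21*5 = 105 → [8, 105, 5, 16, 13, 21]
sum = 168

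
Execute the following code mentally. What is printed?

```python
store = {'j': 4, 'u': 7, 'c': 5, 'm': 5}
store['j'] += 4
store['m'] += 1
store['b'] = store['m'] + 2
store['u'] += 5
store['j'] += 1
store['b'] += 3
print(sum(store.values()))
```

store['j'] = 4+4 = 8 → {'j': 8, 'u': 7, 'c': 5, 'm': 5}
store['m'] = 5+1 = 6 → {'j': 8, 'u': 7, 'c': 5, 'm': 6}
store['b'] = store['m']+2 = 8 → {'j': 8, 'u': 7, 'c': 5, 'm': 6, 'b': 8}
store['u'] = 7+5 = 12 → {'j': 8, 'u': 12, 'c': 5, 'm': 6, 'b': 8}
store['j'] = 8+1 = 9 → {'j': 9, 'u': 12, 'c': 5, 'm': 6, 'b': 8}
store['b'] = 8+3 = 11 → {'j': 9, 'u': 12, 'c': 5, 'm': 6, 'b': 11}
sum of values = 43

43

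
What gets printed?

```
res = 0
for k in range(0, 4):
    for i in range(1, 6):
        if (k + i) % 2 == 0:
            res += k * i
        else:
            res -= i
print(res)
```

18

k=0,i=1: odd sum, res = 0-1 = -1
k=0,i=2: even sum, res = (-1)+0 = -1
k=0,i=3: odd sum, res = (-1)-3 = -4
k=0,i=4: even sum, res = (-4)+0 = -4
k=0,i=5: odd sum, res = (-4)-5 = -9
k=1,i=1: even sum, res = (-9)+1 = -8
k=1,i=2: odd sum, res = (-8)-2 = -10
k=1,i=3: even sum, res = (-10)+3 = -7
k=1,i=4: odd sum, res = (-7)-4 = -11
k=1,i=5: even sum, res = (-11)+5 = -6
k=2,i=1: odd sum, res = (-6)-1 = -7
k=2,i=2: even sum, res = (-7)+4 = -3
k=2,i=3: odd sum, res = (-3)-3 = -6
k=2,i=4: even sum, res = (-6)+8 = 2
k=2,i=5: odd sum, res = 2-5 = -3
k=3,i=1: even sum, res = (-3)+3 = 0
k=3,i=2: odd sum, res = 0-2 = -2
k=3,i=3: even sum, res = (-2)+9 = 7
k=3,i=4: odd sum, res = 7-4 = 3
k=3,i=5: even sum, res = 3+15 = 18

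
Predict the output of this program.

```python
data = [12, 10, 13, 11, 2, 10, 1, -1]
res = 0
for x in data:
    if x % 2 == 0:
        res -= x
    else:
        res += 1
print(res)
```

x=12: even, res = 0-12 = -12
x=10: even, res = (-12)-10 = -22
x=13: not even, res = (-22)+1 = -21
x=11: not even, res = (-21)+1 = -20
x=2: even, res = (-20)-2 = -22
x=10: even, res = (-22)-10 = -32
x=1: not even, res = (-32)+1 = -31
x=-1: not even, res = (-31)+1 = -30

-30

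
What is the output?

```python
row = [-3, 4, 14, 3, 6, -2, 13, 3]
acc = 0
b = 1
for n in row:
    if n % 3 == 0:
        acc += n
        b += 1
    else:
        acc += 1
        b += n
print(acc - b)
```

n=-3: %3==0, acc = 0+(-3) = -3; b=2
n=4: not %3==0, acc = (-3)+1 = -2; b=6
n=14: not %3==0, acc = (-2)+1 = -1; b=20
n=3: %3==0, acc = (-1)+3 = 2; b=21
n=6: %3==0, acc = 2+6 = 8; b=22
n=-2: not %3==0, acc = 8+1 = 9; b=20
n=13: not %3==0, acc = 9+1 = 10; b=33
n=3: %3==0, acc = 10+3 = 13; b=34
acc-b = 13-34 = -21

-21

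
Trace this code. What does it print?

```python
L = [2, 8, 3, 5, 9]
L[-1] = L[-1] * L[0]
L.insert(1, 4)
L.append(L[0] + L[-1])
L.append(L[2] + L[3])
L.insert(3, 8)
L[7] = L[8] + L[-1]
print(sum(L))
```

81

L[-1] = L[-1]*L[0] = 9*2 = 18 → [2, 8, 3, 5, 18]
insert 4 at 1 → [2, 4, 8, 3, 5, 18]
append L[0]+L[-1] = 2+18 = 20 → [2, 4, 8, 3, 5, 18, 20]
append L[2]+L[3] = 8+3 = 11 → [2, 4, 8, 3, 5, 18, 20, 11]
insert 8 at 3 → [2, 4, 8, 8, 3, 5, 18, 20, 11]
L[7] = L[8]+L[-1] = 11+11 = 22 → [2, 4, 8, 8, 3, 5, 18, 22, 11]
sum = 81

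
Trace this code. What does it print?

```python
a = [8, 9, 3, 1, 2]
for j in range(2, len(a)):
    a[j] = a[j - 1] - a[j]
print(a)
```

j=2: a[2] = 9-3 = 6 → [8, 9, 6, 1, 2]
j=3: a[3] = 6-1 = 5 → [8, 9, 6, 5, 2]
j=4: a[4] = 5-2 = 3 → [8, 9, 6, 5, 3]

[8, 9, 6, 5, 3]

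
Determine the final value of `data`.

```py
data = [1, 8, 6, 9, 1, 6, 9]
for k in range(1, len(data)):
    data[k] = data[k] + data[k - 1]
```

k=1: data[1] = 8+1 = 9 → [1, 9, 6, 9, 1, 6, 9]
k=2: data[2] = 6+9 = 15 → [1, 9, 15, 9, 1, 6, 9]
k=3: data[3] = 9+15 = 24 → [1, 9, 15, 24, 1, 6, 9]
k=4: data[4] = 1+24 = 25 → [1, 9, 15, 24, 25, 6, 9]
k=5: data[5] = 6+25 = 31 → [1, 9, 15, 24, 25, 31, 9]
k=6: data[6] = 9+31 = 40 → [1, 9, 15, 24, 25, 31, 40]

[1, 9, 15, 24, 25, 31, 40]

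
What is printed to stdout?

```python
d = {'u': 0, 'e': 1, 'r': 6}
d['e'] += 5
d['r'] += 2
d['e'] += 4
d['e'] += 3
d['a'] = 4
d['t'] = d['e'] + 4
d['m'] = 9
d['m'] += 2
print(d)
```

d['e'] = 1+5 = 6 → {'u': 0, 'e': 6, 'r': 6}
d['r'] = 6+2 = 8 → {'u': 0, 'e': 6, 'r': 8}
d['e'] = 6+4 = 10 → {'u': 0, 'e': 10, 'r': 8}
d['e'] = 10+3 = 13 → {'u': 0, 'e': 13, 'r': 8}
d['a'] = 4 → {'u': 0, 'e': 13, 'r': 8, 'a': 4}
d['t'] = d['e']+4 = 17 → {'u': 0, 'e': 13, 'r': 8, 'a': 4, 't': 17}
d['m'] = 9 → {'u': 0, 'e': 13, 'r': 8, 'a': 4, 't': 17, 'm': 9}
d['m'] = 9+2 = 11 → {'u': 0, 'e': 13, 'r': 8, 'a': 4, 't': 17, 'm': 11}

{'u': 0, 'e': 13, 'r': 8, 'a': 4, 't': 17, 'm': 11}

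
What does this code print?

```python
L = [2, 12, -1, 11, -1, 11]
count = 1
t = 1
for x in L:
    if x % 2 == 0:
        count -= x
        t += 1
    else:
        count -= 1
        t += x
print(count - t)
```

x=2: even, count = 1-2 = -1; t=2
x=12: even, count = (-1)-12 = -13; t=3
x=-1: not even, count = (-13)-1 = -14; t=2
x=11: not even, count = (-14)-1 = -15; t=13
x=-1: not even, count = (-15)-1 = -16; t=12
x=11: not even, count = (-16)-1 = -17; t=23
count-t = (-17)-23 = -40

-40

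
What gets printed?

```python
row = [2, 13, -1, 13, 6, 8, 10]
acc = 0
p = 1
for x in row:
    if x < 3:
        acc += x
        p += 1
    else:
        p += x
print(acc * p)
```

53

x=2: <3, acc = 0+2 = 2; p=2
x=13: not <3; p=15
x=-1: <3, acc = 2+(-1) = 1; p=16
x=13: not <3; p=29
x=6: not <3; p=35
x=8: not <3; p=43
x=10: not <3; p=53
acc*p = 1*53 = 53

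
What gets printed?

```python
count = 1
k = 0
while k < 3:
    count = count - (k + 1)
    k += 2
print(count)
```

k=0: count = 1-1 = 0
k=2: count = 0-3 = -3

-3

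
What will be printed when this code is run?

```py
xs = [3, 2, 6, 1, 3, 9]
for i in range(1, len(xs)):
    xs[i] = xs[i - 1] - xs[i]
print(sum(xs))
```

-34

i=1: xs[1] = 3-2 = 1 → [3, 1, 6, 1, 3, 9]
i=2: xs[2] = 1-6 = -5 → [3, 1, -5, 1, 3, 9]
i=3: xs[3] = (-5)-1 = -6 → [3, 1, -5, -6, 3, 9]
i=4: xs[4] = (-6)-3 = -9 → [3, 1, -5, -6, -9, 9]
i=5: xs[5] = (-9)-9 = -18 → [3, 1, -5, -6, -9, -18]
sum = -34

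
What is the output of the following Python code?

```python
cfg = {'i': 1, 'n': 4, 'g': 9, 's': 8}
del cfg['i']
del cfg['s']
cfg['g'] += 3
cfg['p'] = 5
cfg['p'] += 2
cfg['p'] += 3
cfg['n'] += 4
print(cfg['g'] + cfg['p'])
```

22

del 'i' → {'n': 4, 'g': 9, 's': 8}
del 's' → {'n': 4, 'g': 9}
cfg['g'] = 9+3 = 12 → {'n': 4, 'g': 12}
cfg['p'] = 5 → {'n': 4, 'g': 12, 'p': 5}
cfg['p'] = 5+2 = 7 → {'n': 4, 'g': 12, 'p': 7}
cfg['p'] = 7+3 = 10 → {'n': 4, 'g': 12, 'p': 10}
cfg['n'] = 4+4 = 8 → {'n': 8, 'g': 12, 'p': 10}
cfg['g']+cfg['p'] = 12+10 = 22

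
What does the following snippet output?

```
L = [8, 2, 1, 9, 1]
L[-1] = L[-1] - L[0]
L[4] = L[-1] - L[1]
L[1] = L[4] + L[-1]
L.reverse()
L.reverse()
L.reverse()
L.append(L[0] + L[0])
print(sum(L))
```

L[-1] = L[-1]-L[0] = 1-8 = -7 → [8, 2, 1, 9, -7]
L[4] = L[-1]-L[1] = (-7)-2 = -9 → [8, 2, 1, 9, -9]
L[1] = L[4]+L[-1] = (-9)+(-9) = -18 → [8, -18, 1, 9, -9]
reverse → [-9, 9, 1, -18, 8]
reverse → [8, -18, 1, 9, -9]
reverse → [-9, 9, 1, -18, 8]
append L[0]+L[0] = (-9)+(-9) = -18 → [-9, 9, 1, -18, 8, -18]
sum = -27

-27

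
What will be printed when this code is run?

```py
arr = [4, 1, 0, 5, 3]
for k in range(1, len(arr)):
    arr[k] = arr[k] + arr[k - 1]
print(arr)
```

k=1: arr[1] = 1+4 = 5 → [4, 5, 0, 5, 3]
k=2: arr[2] = 0+5 = 5 → [4, 5, 5, 5, 3]
k=3: arr[3] = 5+5 = 10 → [4, 5, 5, 10, 3]
k=4: arr[4] = 3+10 = 13 → [4, 5, 5, 10, 13]

[4, 5, 5, 10, 13]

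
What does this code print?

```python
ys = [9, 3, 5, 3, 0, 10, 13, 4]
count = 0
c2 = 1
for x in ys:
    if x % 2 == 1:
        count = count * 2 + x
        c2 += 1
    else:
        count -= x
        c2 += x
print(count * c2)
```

3660

x=9: odd, count = 0*2+9 = 9; c2=2
x=3: odd, count = 9*2+3 = 21; c2=3
x=5: odd, count = 21*2+5 = 47; c2=4
x=3: odd, count = 47*2+3 = 97; c2=5
x=0: not odd, count = 97-0 = 97; c2=5
x=10: not odd, count = 97-10 = 87; c2=15
x=13: odd, count = 87*2+13 = 187; c2=16
x=4: not odd, count = 187-4 = 183; c2=20
count*c2 = 183*20 = 3660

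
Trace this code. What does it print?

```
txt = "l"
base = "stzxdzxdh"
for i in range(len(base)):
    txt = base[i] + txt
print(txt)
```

hdxzdxztsl

i=0: prepend 's' → 'sl'
i=1: prepend 't' → 'tsl'
i=2: prepend 'z' → 'ztsl'
i=3: prepend 'x' → 'xztsl'
i=4: prepend 'd' → 'dxztsl'
i=5: prepend 'z' → 'zdxztsl'
i=6: prepend 'x' → 'xzdxztsl'
i=7: prepend 'd' → 'dxzdxztsl'
i=8: prepend 'h' → 'hdxzdxztsl'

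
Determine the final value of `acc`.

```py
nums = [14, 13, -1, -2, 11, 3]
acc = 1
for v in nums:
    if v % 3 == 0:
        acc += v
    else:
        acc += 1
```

9

v=14: not %3==0, acc = 1+1 = 2
v=13: not %3==0, acc = 2+1 = 3
v=-1: not %3==0, acc = 3+1 = 4
v=-2: not %3==0, acc = 4+1 = 5
v=11: not %3==0, acc = 5+1 = 6
v=3: %3==0, acc = 6+3 = 9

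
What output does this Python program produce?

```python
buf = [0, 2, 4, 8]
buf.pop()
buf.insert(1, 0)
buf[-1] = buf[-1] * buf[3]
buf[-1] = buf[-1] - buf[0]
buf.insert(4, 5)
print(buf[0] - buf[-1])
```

pop() removes 8 → [0, 2, 4]
insert 0 at 1 → [0, 0, 2, 4]
buf[-1] = buf[-1]*buf[3] = 4*4 = 16 → [0, 0, 2, 16]
buf[-1] = buf[-1]-buf[0] = 16-0 = 16 → [0, 0, 2, 16]
insert 5 at 4 → [0, 0, 2, 16, 5]
buf[0]-buf[-1] = 0-5 = -5

-5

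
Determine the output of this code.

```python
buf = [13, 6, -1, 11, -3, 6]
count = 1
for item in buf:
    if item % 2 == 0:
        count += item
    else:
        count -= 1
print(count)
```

item=13: not even, count = 1-1 = 0
item=6: even, count = 0+6 = 6
item=-1: not even, count = 6-1 = 5
item=11: not even, count = 5-1 = 4
item=-3: not even, count = 4-1 = 3
item=6: even, count = 3+6 = 9

9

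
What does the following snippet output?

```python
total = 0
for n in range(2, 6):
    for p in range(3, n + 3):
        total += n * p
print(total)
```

247

n=2,p=3: total = 0+6 = 6
n=2,p=4: total = 6+8 = 14
n=3,p=3: total = 14+9 = 23
n=3,p=4: total = 23+12 = 35
n=3,p=5: total = 35+15 = 50
n=4,p=3: total = 50+12 = 62
n=4,p=4: total = 62+16 = 78
n=4,p=5: total = 78+20 = 98
n=4,p=6: total = 98+24 = 122
n=5,p=3: total = 122+15 = 137
n=5,p=4: total = 137+20 = 157
n=5,p=5: total = 157+25 = 182
n=5,p=6: total = 182+30 = 212
n=5,p=7: total = 212+35 = 247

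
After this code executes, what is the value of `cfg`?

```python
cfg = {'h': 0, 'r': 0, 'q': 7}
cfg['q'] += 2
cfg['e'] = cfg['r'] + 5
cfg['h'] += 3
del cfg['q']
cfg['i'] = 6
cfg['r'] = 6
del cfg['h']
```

{'r': 6, 'e': 5, 'i': 6}

cfg['q'] = 7+2 = 9 → {'h': 0, 'r': 0, 'q': 9}
cfg['e'] = cfg['r']+5 = 5 → {'h': 0, 'r': 0, 'q': 9, 'e': 5}
cfg['h'] = 0+3 = 3 → {'h': 3, 'r': 0, 'q': 9, 'e': 5}
del 'q' → {'h': 3, 'r': 0, 'e': 5}
cfg['i'] = 6 → {'h': 3, 'r': 0, 'e': 5, 'i': 6}
cfg['r'] = 6 → {'h': 3, 'r': 6, 'e': 5, 'i': 6}
del 'h' → {'r': 6, 'e': 5, 'i': 6}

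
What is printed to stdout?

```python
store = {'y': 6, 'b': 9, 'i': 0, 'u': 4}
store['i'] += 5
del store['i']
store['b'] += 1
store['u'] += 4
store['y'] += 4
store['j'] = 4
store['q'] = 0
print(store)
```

{'y': 10, 'b': 10, 'u': 8, 'j': 4, 'q': 0}

store['i'] = 0+5 = 5 → {'y': 6, 'b': 9, 'i': 5, 'u': 4}
del 'i' → {'y': 6, 'b': 9, 'u': 4}
store['b'] = 9+1 = 10 → {'y': 6, 'b': 10, 'u': 4}
store['u'] = 4+4 = 8 → {'y': 6, 'b': 10, 'u': 8}
store['y'] = 6+4 = 10 → {'y': 10, 'b': 10, 'u': 8}
store['j'] = 4 → {'y': 10, 'b': 10, 'u': 8, 'j': 4}
store['q'] = 0 → {'y': 10, 'b': 10, 'u': 8, 'j': 4, 'q': 0}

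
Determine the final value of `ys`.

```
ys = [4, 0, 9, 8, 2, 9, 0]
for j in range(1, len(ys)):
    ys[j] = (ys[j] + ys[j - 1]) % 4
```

[4, 0, 1, 1, 3, 0, 0]

j=1: ys[1] = (0+4)%4 = 0 → [4, 0, 9, 8, 2, 9, 0]
j=2: ys[2] = (9+0)%4 = 1 → [4, 0, 1, 8, 2, 9, 0]
j=3: ys[3] = (8+1)%4 = 1 → [4, 0, 1, 1, 2, 9, 0]
j=4: ys[4] = (2+1)%4 = 3 → [4, 0, 1, 1, 3, 9, 0]
j=5: ys[5] = (9+3)%4 = 0 → [4, 0, 1, 1, 3, 0, 0]
j=6: ys[6] = (0+0)%4 = 0 → [4, 0, 1, 1, 3, 0, 0]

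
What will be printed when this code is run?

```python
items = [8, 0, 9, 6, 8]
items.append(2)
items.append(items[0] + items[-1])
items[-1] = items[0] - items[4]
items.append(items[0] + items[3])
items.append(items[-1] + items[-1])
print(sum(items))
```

append 2 → [8, 0, 9, 6, 8, 2]
append items[0]+items[-1] = 8+2 = 10 → [8, 0, 9, 6, 8, 2, 10]
items[-1] = items[0]-items[4] = 8-8 = 0 → [8, 0, 9, 6, 8, 2, 0]
append items[0]+items[3] = 8+6 = 14 → [8, 0, 9, 6, 8, 2, 0, 14]
append items[-1]+items[-1] = 14+14 = 28 → [8, 0, 9, 6, 8, 2, 0, 14, 28]
sum = 75

75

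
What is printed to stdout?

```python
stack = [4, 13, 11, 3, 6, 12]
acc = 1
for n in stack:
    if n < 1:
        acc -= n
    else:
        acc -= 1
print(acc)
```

n=4: not <1, acc = 1-1 = 0
n=13: not <1, acc = 0-1 = -1
n=11: not <1, acc = (-1)-1 = -2
n=3: not <1, acc = (-2)-1 = -3
n=6: not <1, acc = (-3)-1 = -4
n=12: not <1, acc = (-4)-1 = -5

-5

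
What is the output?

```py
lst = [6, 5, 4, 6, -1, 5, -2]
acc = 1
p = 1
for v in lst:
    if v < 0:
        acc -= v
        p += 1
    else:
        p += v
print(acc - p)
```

-25

v=6: not <0; p=7
v=5: not <0; p=12
v=4: not <0; p=16
v=6: not <0; p=22
v=-1: <0, acc = 1-(-1) = 2; p=23
v=5: not <0; p=28
v=-2: <0, acc = 2-(-2) = 4; p=29
acc-p = 4-29 = -25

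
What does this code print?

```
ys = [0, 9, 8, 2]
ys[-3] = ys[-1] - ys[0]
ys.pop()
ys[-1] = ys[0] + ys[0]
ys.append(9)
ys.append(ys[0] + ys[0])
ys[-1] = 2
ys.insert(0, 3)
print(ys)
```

[3, 0, 2, 0, 9, 2]

ys[-3] = ys[-1]-ys[0] = 2-0 = 2 → [0, 2, 8, 2]
pop() removes 2 → [0, 2, 8]
ys[-1] = ys[0]+ys[0] = 0+0 = 0 → [0, 2, 0]
append 9 → [0, 2, 0, 9]
append ys[0]+ys[0] = 0+0 = 0 → [0, 2, 0, 9, 0]
ys[-1] = 2 → [0, 2, 0, 9, 2]
insert 3 at 0 → [3, 0, 2, 0, 9, 2]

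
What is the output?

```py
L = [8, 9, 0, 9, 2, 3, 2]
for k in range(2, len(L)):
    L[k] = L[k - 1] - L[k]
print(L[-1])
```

-7

k=2: L[2] = 9-0 = 9 → [8, 9, 9, 9, 2, 3, 2]
k=3: L[3] = 9-9 = 0 → [8, 9, 9, 0, 2, 3, 2]
k=4: L[4] = 0-2 = -2 → [8, 9, 9, 0, -2, 3, 2]
k=5: L[5] = (-2)-3 = -5 → [8, 9, 9, 0, -2, -5, 2]
k=6: L[6] = (-5)-2 = -7 → [8, 9, 9, 0, -2, -5, -7]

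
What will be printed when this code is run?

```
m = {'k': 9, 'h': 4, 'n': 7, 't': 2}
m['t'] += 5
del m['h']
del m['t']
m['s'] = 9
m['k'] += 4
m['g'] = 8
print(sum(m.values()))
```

37

m['t'] = 2+5 = 7 → {'k': 9, 'h': 4, 'n': 7, 't': 7}
del 'h' → {'k': 9, 'n': 7, 't': 7}
del 't' → {'k': 9, 'n': 7}
m['s'] = 9 → {'k': 9, 'n': 7, 's': 9}
m['k'] = 9+4 = 13 → {'k': 13, 'n': 7, 's': 9}
m['g'] = 8 → {'k': 13, 'n': 7, 's': 9, 'g': 8}
sum of values = 37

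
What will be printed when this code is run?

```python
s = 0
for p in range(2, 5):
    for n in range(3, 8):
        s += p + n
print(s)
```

p=2,n=3: s = 0+5 = 5
p=2,n=4: s = 5+6 = 11
p=2,n=5: s = 11+7 = 18
p=2,n=6: s = 18+8 = 26
p=2,n=7: s = 26+9 = 35
p=3,n=3: s = 35+6 = 41
p=3,n=4: s = 41+7 = 48
p=3,n=5: s = 48+8 = 56
p=3,n=6: s = 56+9 = 65
p=3,n=7: s = 65+10 = 75
p=4,n=3: s = 75+7 = 82
p=4,n=4: s = 82+8 = 90
p=4,n=5: s = 90+9 = 99
p=4,n=6: s = 99+10 = 109
p=4,n=7: s = 109+11 = 120

120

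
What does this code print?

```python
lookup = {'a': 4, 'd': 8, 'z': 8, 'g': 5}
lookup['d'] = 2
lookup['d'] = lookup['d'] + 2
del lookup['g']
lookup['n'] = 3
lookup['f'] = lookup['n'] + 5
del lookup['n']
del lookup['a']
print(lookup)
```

{'d': 4, 'z': 8, 'f': 8}

lookup['d'] = 2 → {'a': 4, 'd': 2, 'z': 8, 'g': 5}
lookup['d'] = lookup['d']+2 = 4 → {'a': 4, 'd': 4, 'z': 8, 'g': 5}
del 'g' → {'a': 4, 'd': 4, 'z': 8}
lookup['n'] = 3 → {'a': 4, 'd': 4, 'z': 8, 'n': 3}
lookup['f'] = lookup['n']+5 = 8 → {'a': 4, 'd': 4, 'z': 8, 'n': 3, 'f': 8}
del 'n' → {'a': 4, 'd': 4, 'z': 8, 'f': 8}
del 'a' → {'d': 4, 'z': 8, 'f': 8}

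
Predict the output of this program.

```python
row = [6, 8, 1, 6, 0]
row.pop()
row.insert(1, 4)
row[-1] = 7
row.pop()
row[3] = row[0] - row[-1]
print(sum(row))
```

pop() removes 0 → [6, 8, 1, 6]
insert 4 at 1 → [6, 4, 8, 1, 6]
row[-1] = 7 → [6, 4, 8, 1, 7]
pop() removes 7 → [6, 4, 8, 1]
row[3] = row[0]-row[-1] = 6-1 = 5 → [6, 4, 8, 5]
sum = 23

23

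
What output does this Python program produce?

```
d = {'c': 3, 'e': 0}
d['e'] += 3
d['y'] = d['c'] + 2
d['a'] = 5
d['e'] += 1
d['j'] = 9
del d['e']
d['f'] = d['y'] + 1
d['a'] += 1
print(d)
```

{'c': 3, 'y': 5, 'a': 6, 'j': 9, 'f': 6}

d['e'] = 0+3 = 3 → {'c': 3, 'e': 3}
d['y'] = d['c']+2 = 5 → {'c': 3, 'e': 3, 'y': 5}
d['a'] = 5 → {'c': 3, 'e': 3, 'y': 5, 'a': 5}
d['e'] = 3+1 = 4 → {'c': 3, 'e': 4, 'y': 5, 'a': 5}
d['j'] = 9 → {'c': 3, 'e': 4, 'y': 5, 'a': 5, 'j': 9}
del 'e' → {'c': 3, 'y': 5, 'a': 5, 'j': 9}
d['f'] = d['y']+1 = 6 → {'c': 3, 'y': 5, 'a': 5, 'j': 9, 'f': 6}
d['a'] = 5+1 = 6 → {'c': 3, 'y': 5, 'a': 6, 'j': 9, 'f': 6}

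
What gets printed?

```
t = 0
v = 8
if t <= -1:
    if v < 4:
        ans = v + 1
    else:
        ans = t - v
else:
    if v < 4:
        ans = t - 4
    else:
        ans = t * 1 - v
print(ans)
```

-8

t=0, v=8
t <= -1 is False; v < 4 is False
→ ans = t * 1 - v = -8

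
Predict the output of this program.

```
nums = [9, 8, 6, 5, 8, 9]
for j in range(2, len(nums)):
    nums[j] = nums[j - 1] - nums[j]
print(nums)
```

[9, 8, 2, -3, -11, -20]

j=2: nums[2] = 8-6 = 2 → [9, 8, 2, 5, 8, 9]
j=3: nums[3] = 2-5 = -3 → [9, 8, 2, -3, 8, 9]
j=4: nums[4] = (-3)-8 = -11 → [9, 8, 2, -3, -11, 9]
j=5: nums[5] = (-11)-9 = -20 → [9, 8, 2, -3, -11, -20]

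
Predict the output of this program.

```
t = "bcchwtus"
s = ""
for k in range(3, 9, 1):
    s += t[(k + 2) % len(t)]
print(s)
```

tusbcc

k=3: add t[5]='t' → 't'
k=4: add t[6]='u' → 'tu'
k=5: add t[7]='s' → 'tus'
k=6: add t[0]='b' → 'tusb'
k=7: add t[1]='c' → 'tusbc'
k=8: add t[2]='c' → 'tusbcc'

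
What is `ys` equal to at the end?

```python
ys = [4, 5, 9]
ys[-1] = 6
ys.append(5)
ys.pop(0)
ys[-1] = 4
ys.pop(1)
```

ys[-1] = 6 → [4, 5, 6]
append 5 → [4, 5, 6, 5]
pop(0) removes 4 → [5, 6, 5]
ys[-1] = 4 → [5, 6, 4]
pop(1) removes 6 → [5, 4]

[5, 4]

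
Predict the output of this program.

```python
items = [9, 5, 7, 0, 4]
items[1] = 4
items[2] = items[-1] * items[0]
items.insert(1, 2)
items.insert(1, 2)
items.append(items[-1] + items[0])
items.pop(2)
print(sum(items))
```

items[1] = 4 → [9, 4, 7, 0, 4]
items[2] = items[-1]*items[0] = 4*9 = 36 → [9, 4, 36, 0, 4]
insert 2 at 1 → [9, 2, 4, 36, 0, 4]
insert 2 at 1 → [9, 2, 2, 4, 36, 0, 4]
append items[-1]+items[0] = 4+9 = 13 → [9, 2, 2, 4, 36, 0, 4, 13]
pop(2) removes 2 → [9, 2, 4, 36, 0, 4, 13]
sum = 68

68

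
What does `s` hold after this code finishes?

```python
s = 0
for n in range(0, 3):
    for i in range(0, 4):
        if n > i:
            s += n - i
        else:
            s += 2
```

n=0,i=0: not 0>0, s = 0+2 = 2
n=0,i=1: not 0>1, s = 2+2 = 4
n=0,i=2: not 0>2, s = 4+2 = 6
n=0,i=3: not 0>3, s = 6+2 = 8
n=1,i=0: 1>0, s = 8+1 = 9
n=1,i=1: not 1>1, s = 9+2 = 11
n=1,i=2: not 1>2, s = 11+2 = 13
n=1,i=3: not 1>3, s = 13+2 = 15
n=2,i=0: 2>0, s = 15+2 = 17
n=2,i=1: 2>1, s = 17+1 = 18
n=2,i=2: not 2>2, s = 18+2 = 20
n=2,i=3: not 2>3, s = 20+2 = 22

22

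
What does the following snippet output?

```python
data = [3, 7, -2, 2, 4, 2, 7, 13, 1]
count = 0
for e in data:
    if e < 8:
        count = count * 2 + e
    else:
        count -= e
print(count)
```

e=3: <8, count = 0*2+3 = 3
e=7: <8, count = 3*2+7 = 13
e=-2: <8, count = 13*2+(-2) = 24
e=2: <8, count = 24*2+2 = 50
e=4: <8, count = 50*2+4 = 104
e=2: <8, count = 104*2+2 = 210
e=7: <8, count = 210*2+7 = 427
e=13: not <8, count = 427-13 = 414
e=1: <8, count = 414*2+1 = 829

829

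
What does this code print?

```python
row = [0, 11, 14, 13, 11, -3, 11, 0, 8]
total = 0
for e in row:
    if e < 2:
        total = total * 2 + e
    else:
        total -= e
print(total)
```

-232

e=0: <2, total = 0*2+0 = 0
e=11: not <2, total = 0-11 = -11
e=14: not <2, total = (-11)-14 = -25
e=13: not <2, total = (-25)-13 = -38
e=11: not <2, total = (-38)-11 = -49
e=-3: <2, total = (-49)*2+(-3) = -101
e=11: not <2, total = (-101)-11 = -112
e=0: <2, total = (-112)*2+0 = -224
e=8: not <2, total = (-224)-8 = -232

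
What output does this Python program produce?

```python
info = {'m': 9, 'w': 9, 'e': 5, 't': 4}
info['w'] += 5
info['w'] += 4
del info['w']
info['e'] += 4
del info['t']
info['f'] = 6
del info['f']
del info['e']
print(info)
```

info['w'] = 9+5 = 14 → {'m': 9, 'w': 14, 'e': 5, 't': 4}
info['w'] = 14+4 = 18 → {'m': 9, 'w': 18, 'e': 5, 't': 4}
del 'w' → {'m': 9, 'e': 5, 't': 4}
info['e'] = 5+4 = 9 → {'m': 9, 'e': 9, 't': 4}
del 't' → {'m': 9, 'e': 9}
info['f'] = 6 → {'m': 9, 'e': 9, 'f': 6}
del 'f' → {'m': 9, 'e': 9}
del 'e' → {'m': 9}

{'m': 9}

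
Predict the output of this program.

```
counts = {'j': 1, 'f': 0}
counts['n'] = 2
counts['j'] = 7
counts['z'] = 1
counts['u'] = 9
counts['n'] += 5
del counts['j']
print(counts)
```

{'f': 0, 'n': 7, 'z': 1, 'u': 9}

counts['n'] = 2 → {'j': 1, 'f': 0, 'n': 2}
counts['j'] = 7 → {'j': 7, 'f': 0, 'n': 2}
counts['z'] = 1 → {'j': 7, 'f': 0, 'n': 2, 'z': 1}
counts['u'] = 9 → {'j': 7, 'f': 0, 'n': 2, 'z': 1, 'u': 9}
counts['n'] = 2+5 = 7 → {'j': 7, 'f': 0, 'n': 7, 'z': 1, 'u': 9}
del 'j' → {'f': 0, 'n': 7, 'z': 1, 'u': 9}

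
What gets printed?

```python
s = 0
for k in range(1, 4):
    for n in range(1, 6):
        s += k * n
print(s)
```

k=1,n=1: s = 0+1 = 1
k=1,n=2: s = 1+2 = 3
k=1,n=3: s = 3+3 = 6
k=1,n=4: s = 6+4 = 10
k=1,n=5: s = 10+5 = 15
k=2,n=1: s = 15+2 = 17
k=2,n=2: s = 17+4 = 21
k=2,n=3: s = 21+6 = 27
k=2,n=4: s = 27+8 = 35
k=2,n=5: s = 35+10 = 45
k=3,n=1: s = 45+3 = 48
k=3,n=2: s = 48+6 = 54
k=3,n=3: s = 54+9 = 63
k=3,n=4: s = 63+12 = 75
k=3,n=5: s = 75+15 = 90

90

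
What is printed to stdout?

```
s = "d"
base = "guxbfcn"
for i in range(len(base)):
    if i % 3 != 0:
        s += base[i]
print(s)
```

duxfc

i=0: skip
i=1: add 'u' → 'du'
i=2: add 'x' → 'dux'
i=3: skip
i=4: add 'f' → 'duxf'
i=5: add 'c' → 'duxfc'
i=6: skip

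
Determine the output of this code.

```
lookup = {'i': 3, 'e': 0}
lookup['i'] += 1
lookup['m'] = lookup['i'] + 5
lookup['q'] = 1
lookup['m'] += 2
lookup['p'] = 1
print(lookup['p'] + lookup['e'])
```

lookup['i'] = 3+1 = 4 → {'i': 4, 'e': 0}
lookup['m'] = lookup['i']+5 = 9 → {'i': 4, 'e': 0, 'm': 9}
lookup['q'] = 1 → {'i': 4, 'e': 0, 'm': 9, 'q': 1}
lookup['m'] = 9+2 = 11 → {'i': 4, 'e': 0, 'm': 11, 'q': 1}
lookup['p'] = 1 → {'i': 4, 'e': 0, 'm': 11, 'q': 1, 'p': 1}
lookup['p']+lookup['e'] = 1+0 = 1

1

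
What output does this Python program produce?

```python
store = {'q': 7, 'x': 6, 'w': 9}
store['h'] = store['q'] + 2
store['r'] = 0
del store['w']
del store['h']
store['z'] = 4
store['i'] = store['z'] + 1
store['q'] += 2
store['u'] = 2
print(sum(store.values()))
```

26

store['h'] = store['q']+2 = 9 → {'q': 7, 'x': 6, 'w': 9, 'h': 9}
store['r'] = 0 → {'q': 7, 'x': 6, 'w': 9, 'h': 9, 'r': 0}
del 'w' → {'q': 7, 'x': 6, 'h': 9, 'r': 0}
del 'h' → {'q': 7, 'x': 6, 'r': 0}
store['z'] = 4 → {'q': 7, 'x': 6, 'r': 0, 'z': 4}
store['i'] = store['z']+1 = 5 → {'q': 7, 'x': 6, 'r': 0, 'z': 4, 'i': 5}
store['q'] = 7+2 = 9 → {'q': 9, 'x': 6, 'r': 0, 'z': 4, 'i': 5}
store['u'] = 2 → {'q': 9, 'x': 6, 'r': 0, 'z': 4, 'i': 5, 'u': 2}
sum of values = 26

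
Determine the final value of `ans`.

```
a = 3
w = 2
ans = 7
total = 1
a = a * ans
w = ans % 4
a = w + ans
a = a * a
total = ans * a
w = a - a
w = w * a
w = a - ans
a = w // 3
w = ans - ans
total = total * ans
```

a = 3*7 = 21
w = 7%4 = 3
a = 3+7 = 10
a = 10*10 = 100
total = 7*100 = 700
w = 100-100 = 0
w = 0*100 = 0
w = 100-7 = 93
a = 93//3 = 31
w = 7-7 = 0
total = 700*7 = 4900

7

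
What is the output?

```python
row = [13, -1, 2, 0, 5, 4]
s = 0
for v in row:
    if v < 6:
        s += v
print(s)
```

v=13: not <6
v=-1: <6, s = 0+(-1) = -1
v=2: <6, s = (-1)+2 = 1
v=0: <6, s = 1+0 = 1
v=5: <6, s = 1+5 = 6
v=4: <6, s = 6+4 = 10

10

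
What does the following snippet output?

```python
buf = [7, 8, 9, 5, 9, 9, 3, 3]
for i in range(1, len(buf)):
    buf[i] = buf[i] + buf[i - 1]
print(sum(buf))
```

263

i=1: buf[1] = 8+7 = 15 → [7, 15, 9, 5, 9, 9, 3, 3]
i=2: buf[2] = 9+15 = 24 → [7, 15, 24, 5, 9, 9, 3, 3]
i=3: buf[3] = 5+24 = 29 → [7, 15, 24, 29, 9, 9, 3, 3]
i=4: buf[4] = 9+29 = 38 → [7, 15, 24, 29, 38, 9, 3, 3]
i=5: buf[5] = 9+38 = 47 → [7, 15, 24, 29, 38, 47, 3, 3]
i=6: buf[6] = 3+47 = 50 → [7, 15, 24, 29, 38, 47, 50, 3]
i=7: buf[7] = 3+50 = 53 → [7, 15, 24, 29, 38, 47, 50, 53]
sum = 263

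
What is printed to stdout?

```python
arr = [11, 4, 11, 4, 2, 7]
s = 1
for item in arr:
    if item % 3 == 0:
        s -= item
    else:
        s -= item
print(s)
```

-38

item=11: not %3==0, s = 1-11 = -10
item=4: not %3==0, s = (-10)-4 = -14
item=11: not %3==0, s = (-14)-11 = -25
item=4: not %3==0, s = (-25)-4 = -29
item=2: not %3==0, s = (-29)-2 = -31
item=7: not %3==0, s = (-31)-7 = -38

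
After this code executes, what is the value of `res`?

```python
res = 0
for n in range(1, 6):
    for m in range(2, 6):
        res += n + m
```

n=1,m=2: res = 0+3 = 3
n=1,m=3: res = 3+4 = 7
n=1,m=4: res = 7+5 = 12
n=1,m=5: res = 12+6 = 18
n=2,m=2: res = 18+4 = 22
n=2,m=3: res = 22+5 = 27
n=2,m=4: res = 27+6 = 33
n=2,m=5: res = 33+7 = 40
n=3,m=2: res = 40+5 = 45
n=3,m=3: res = 45+6 = 51
n=3,m=4: res = 51+7 = 58
n=3,m=5: res = 58+8 = 66
n=4,m=2: res = 66+6 = 72
n=4,m=3: res = 72+7 = 79
n=4,m=4: res = 79+8 = 87
n=4,m=5: res = 87+9 = 96
n=5,m=2: res = 96+7 = 103
n=5,m=3: res = 103+8 = 111
n=5,m=4: res = 111+9 = 120
n=5,m=5: res = 120+10 = 130

130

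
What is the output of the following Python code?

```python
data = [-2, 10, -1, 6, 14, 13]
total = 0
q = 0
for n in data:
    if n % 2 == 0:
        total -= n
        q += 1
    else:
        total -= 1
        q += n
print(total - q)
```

n=-2: even, total = 0-(-2) = 2; q=1
n=10: even, total = 2-10 = -8; q=2
n=-1: not even, total = (-8)-1 = -9; q=1
n=6: even, total = (-9)-6 = -15; q=2
n=14: even, total = (-15)-14 = -29; q=3
n=13: not even, total = (-29)-1 = -30; q=16
total-q = (-30)-16 = -46

-46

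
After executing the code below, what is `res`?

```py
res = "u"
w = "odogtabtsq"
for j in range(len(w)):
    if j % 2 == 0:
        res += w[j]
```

'uootbs'

j=0: add 'o' → 'uo'
j=1: skip
j=2: add 'o' → 'uoo'
j=3: skip
j=4: add 't' → 'uoot'
j=5: skip
j=6: add 'b' → 'uootb'
j=7: skip
j=8: add 's' → 'uootbs'
j=9: skip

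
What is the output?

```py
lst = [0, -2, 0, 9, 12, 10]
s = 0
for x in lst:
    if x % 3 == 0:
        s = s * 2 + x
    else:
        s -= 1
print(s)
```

21

x=0: %3==0, s = 0*2+0 = 0
x=-2: not %3==0, s = 0-1 = -1
x=0: %3==0, s = (-1)*2+0 = -2
x=9: %3==0, s = (-2)*2+9 = 5
x=12: %3==0, s = 5*2+12 = 22
x=10: not %3==0, s = 22-1 = 21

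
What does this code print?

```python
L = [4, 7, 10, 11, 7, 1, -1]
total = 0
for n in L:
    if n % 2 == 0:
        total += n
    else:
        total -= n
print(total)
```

-11

n=4: even, total = 0+4 = 4
n=7: not even, total = 4-7 = -3
n=10: even, total = (-3)+10 = 7
n=11: not even, total = 7-11 = -4
n=7: not even, total = (-4)-7 = -11
n=1: not even, total = (-11)-1 = -12
n=-1: not even, total = (-12)-(-1) = -11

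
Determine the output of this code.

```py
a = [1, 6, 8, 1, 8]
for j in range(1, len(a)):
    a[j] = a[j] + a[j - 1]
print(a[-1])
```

j=1: a[1] = 6+1 = 7 → [1, 7, 8, 1, 8]
j=2: a[2] = 8+7 = 15 → [1, 7, 15, 1, 8]
j=3: a[3] = 1+15 = 16 → [1, 7, 15, 16, 8]
j=4: a[4] = 8+16 = 24 → [1, 7, 15, 16, 24]

24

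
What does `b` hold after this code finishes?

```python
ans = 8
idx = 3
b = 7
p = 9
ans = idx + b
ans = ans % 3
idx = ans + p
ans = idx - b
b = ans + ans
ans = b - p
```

ans = 3+7 = 10
ans = 10%3 = 1
idx = 1+9 = 10
ans = 10-7 = 3
b = 3+3 = 6
ans = 6-9 = -3

6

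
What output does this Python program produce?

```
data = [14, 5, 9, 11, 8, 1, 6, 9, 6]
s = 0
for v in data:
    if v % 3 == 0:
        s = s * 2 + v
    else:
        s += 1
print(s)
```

176

v=14: not %3==0, s = 0+1 = 1
v=5: not %3==0, s = 1+1 = 2
v=9: %3==0, s = 2*2+9 = 13
v=11: not %3==0, s = 13+1 = 14
v=8: not %3==0, s = 14+1 = 15
v=1: not %3==0, s = 15+1 = 16
v=6: %3==0, s = 16*2+6 = 38
v=9: %3==0, s = 38*2+9 = 85
v=6: %3==0, s = 85*2+6 = 176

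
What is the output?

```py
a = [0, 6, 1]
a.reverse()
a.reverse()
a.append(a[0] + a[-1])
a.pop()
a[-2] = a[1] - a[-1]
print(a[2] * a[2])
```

1

reverse → [1, 6, 0]
reverse → [0, 6, 1]
append a[0]+a[-1] = 0+1 = 1 → [0, 6, 1, 1]
pop() removes 1 → [0, 6, 1]
a[-2] = a[1]-a[-1] = 6-1 = 5 → [0, 5, 1]
a[2]*a[2] = 1*1 = 1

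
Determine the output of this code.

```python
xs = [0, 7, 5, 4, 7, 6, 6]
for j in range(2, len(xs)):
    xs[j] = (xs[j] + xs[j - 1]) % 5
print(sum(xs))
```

17

j=2: xs[2] = (5+7)%5 = 2 → [0, 7, 2, 4, 7, 6, 6]
j=3: xs[3] = (4+2)%5 = 1 → [0, 7, 2, 1, 7, 6, 6]
j=4: xs[4] = (7+1)%5 = 3 → [0, 7, 2, 1, 3, 6, 6]
j=5: xs[5] = (6+3)%5 = 4 → [0, 7, 2, 1, 3, 4, 6]
j=6: xs[6] = (6+4)%5 = 0 → [0, 7, 2, 1, 3, 4, 0]
sum = 17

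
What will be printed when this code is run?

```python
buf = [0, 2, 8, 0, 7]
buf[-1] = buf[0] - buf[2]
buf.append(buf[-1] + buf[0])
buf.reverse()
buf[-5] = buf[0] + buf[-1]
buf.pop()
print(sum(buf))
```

buf[-1] = buf[0]-buf[2] = 0-8 = -8 → [0, 2, 8, 0, -8]
append buf[-1]+buf[0] = (-8)+0 = -8 → [0, 2, 8, 0, -8, -8]
reverse → [-8, -8, 0, 8, 2, 0]
buf[-5] = buf[0]+buf[-1] = (-8)+0 = -8 → [-8, -8, 0, 8, 2, 0]
pop() removes 0 → [-8, -8, 0, 8, 2]
sum = -6

-6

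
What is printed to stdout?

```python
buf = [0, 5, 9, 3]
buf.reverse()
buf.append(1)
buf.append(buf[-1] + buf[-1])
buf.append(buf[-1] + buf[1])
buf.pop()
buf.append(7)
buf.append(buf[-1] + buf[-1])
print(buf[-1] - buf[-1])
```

reverse → [3, 9, 5, 0]
append 1 → [3, 9, 5, 0, 1]
append buf[-1]+buf[-1] = 1+1 = 2 → [3, 9, 5, 0, 1, 2]
append buf[-1]+buf[1] = 2+9 = 11 → [3, 9, 5, 0, 1, 2, 11]
pop() removes 11 → [3, 9, 5, 0, 1, 2]
append 7 → [3, 9, 5, 0, 1, 2, 7]
append buf[-1]+buf[-1] = 7+7 = 14 → [3, 9, 5, 0, 1, 2, 7, 14]
buf[-1]-buf[-1] = 14-14 = 0

0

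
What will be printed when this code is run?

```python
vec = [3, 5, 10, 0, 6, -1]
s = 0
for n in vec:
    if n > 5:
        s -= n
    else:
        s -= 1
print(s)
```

-20

n=3: not >5, s = 0-1 = -1
n=5: not >5, s = (-1)-1 = -2
n=10: >5, s = (-2)-10 = -12
n=0: not >5, s = (-12)-1 = -13
n=6: >5, s = (-13)-6 = -19
n=-1: not >5, s = (-19)-1 = -20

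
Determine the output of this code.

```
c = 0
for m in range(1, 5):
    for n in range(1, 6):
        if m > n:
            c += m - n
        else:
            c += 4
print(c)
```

66

m=1,n=1: not 1>1, c = 0+4 = 4
m=1,n=2: not 1>2, c = 4+4 = 8
m=1,n=3: not 1>3, c = 8+4 = 12
m=1,n=4: not 1>4, c = 12+4 = 16
m=1,n=5: not 1>5, c = 16+4 = 20
m=2,n=1: 2>1, c = 20+1 = 21
m=2,n=2: not 2>2, c = 21+4 = 25
m=2,n=3: not 2>3, c = 25+4 = 29
m=2,n=4: not 2>4, c = 29+4 = 33
m=2,n=5: not 2>5, c = 33+4 = 37
m=3,n=1: 3>1, c = 37+2 = 39
m=3,n=2: 3>2, c = 39+1 = 40
m=3,n=3: not 3>3, c = 40+4 = 44
m=3,n=4: not 3>4, c = 44+4 = 48
m=3,n=5: not 3>5, c = 48+4 = 52
m=4,n=1: 4>1, c = 52+3 = 55
m=4,n=2: 4>2, c = 55+2 = 57
m=4,n=3: 4>3, c = 57+1 = 58
m=4,n=4: not 4>4, c = 58+4 = 62
m=4,n=5: not 4>5, c = 62+4 = 66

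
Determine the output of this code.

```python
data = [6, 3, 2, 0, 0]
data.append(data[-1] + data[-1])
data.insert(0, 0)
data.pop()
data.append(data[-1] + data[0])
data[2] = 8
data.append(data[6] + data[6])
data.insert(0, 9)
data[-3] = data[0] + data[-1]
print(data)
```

[9, 0, 6, 8, 2, 0, 9, 0, 0]

append data[-1]+data[-1] = 0+0 = 0 → [6, 3, 2, 0, 0, 0]
insert 0 at 0 → [0, 6, 3, 2, 0, 0, 0]
pop() removes 0 → [0, 6, 3, 2, 0, 0]
append data[-1]+data[0] = 0+0 = 0 → [0, 6, 3, 2, 0, 0, 0]
data[2] = 8 → [0, 6, 8, 2, 0, 0, 0]
append data[6]+data[6] = 0+0 = 0 → [0, 6, 8, 2, 0, 0, 0, 0]
insert 9 at 0 → [9, 0, 6, 8, 2, 0, 0, 0, 0]
data[-3] = data[0]+data[-1] = 9+0 = 9 → [9, 0, 6, 8, 2, 0, 9, 0, 0]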